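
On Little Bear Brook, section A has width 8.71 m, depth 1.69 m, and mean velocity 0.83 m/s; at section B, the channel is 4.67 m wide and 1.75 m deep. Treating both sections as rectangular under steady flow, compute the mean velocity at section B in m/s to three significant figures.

Q = A₁V₁ = (8.71×1.69) × 0.83 = 12.22 m³/s
A₂ = 4.67 × 1.75 = 8.173 m²
V₂ = Q/A₂ = 12.22/8.173 = 1.495 m/s

1.49 m/s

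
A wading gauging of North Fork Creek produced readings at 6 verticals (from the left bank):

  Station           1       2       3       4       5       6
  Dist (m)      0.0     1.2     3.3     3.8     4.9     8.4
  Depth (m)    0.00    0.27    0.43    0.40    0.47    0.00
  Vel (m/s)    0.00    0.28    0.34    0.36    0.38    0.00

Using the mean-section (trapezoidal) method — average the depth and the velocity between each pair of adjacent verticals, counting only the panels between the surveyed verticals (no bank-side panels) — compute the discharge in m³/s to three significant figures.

Panel 1-2: Δb = 1.2 m, d̄ = (0.00+0.27)/2 = 0.135, v̄ = (0.00+0.28)/2 = 0.14 → q = 1.2×0.135×0.14 = 0.02268 m³/s
Panel 2-3: Δb = 2.1 m, d̄ = (0.27+0.43)/2 = 0.35, v̄ = (0.28+0.34)/2 = 0.31 → q = 2.1×0.35×0.31 = 0.2279 m³/s
Panel 3-4: Δb = 0.5 m, d̄ = (0.43+0.40)/2 = 0.415, v̄ = (0.34+0.36)/2 = 0.35 → q = 0.5×0.415×0.35 = 0.07263 m³/s
Panel 4-5: Δb = 1.1 m, d̄ = (0.40+0.47)/2 = 0.435, v̄ = (0.36+0.38)/2 = 0.37 → q = 1.1×0.435×0.37 = 0.1770 m³/s
Panel 5-6: Δb = 3.5 m, d̄ = (0.47+0.00)/2 = 0.235, v̄ = (0.38+0.00)/2 = 0.19 → q = 3.5×0.235×0.19 = 0.1563 m³/s
Q = Σ q = 0.6565 m³/s

0.656 m³/s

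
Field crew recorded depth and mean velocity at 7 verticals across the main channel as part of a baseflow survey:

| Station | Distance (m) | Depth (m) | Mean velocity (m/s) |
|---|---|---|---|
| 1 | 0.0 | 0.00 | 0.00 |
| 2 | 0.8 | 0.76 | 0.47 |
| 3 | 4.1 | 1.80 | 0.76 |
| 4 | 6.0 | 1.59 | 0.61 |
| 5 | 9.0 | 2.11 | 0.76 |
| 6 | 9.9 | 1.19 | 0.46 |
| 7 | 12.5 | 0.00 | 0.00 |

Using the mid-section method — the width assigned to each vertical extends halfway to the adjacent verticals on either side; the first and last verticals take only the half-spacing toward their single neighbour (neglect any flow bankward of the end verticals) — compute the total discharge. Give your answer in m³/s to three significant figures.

w_2 = (4.1 − 0.0)/2 = 2.05 m; q_2 = 0.47 × 0.76 × 2.05 = 0.7323 m³/s
w_3 = (6.0 − 0.8)/2 = 2.6 m; q_3 = 0.76 × 1.80 × 2.6 = 3.557 m³/s
w_4 = (9.0 − 4.1)/2 = 2.45 m; q_4 = 0.61 × 1.59 × 2.45 = 2.376 m³/s
w_5 = (9.9 − 6.0)/2 = 1.95 m; q_5 = 0.76 × 2.11 × 1.95 = 3.127 m³/s
w_6 = (12.5 − 9.0)/2 = 1.75 m; q_6 = 0.46 × 1.19 × 1.75 = 0.9580 m³/s
Stations 1, 7 contribute zero (depth or velocity is 0).
Q = Σ qᵢ = 10.75 m³/s

10.8 m³/s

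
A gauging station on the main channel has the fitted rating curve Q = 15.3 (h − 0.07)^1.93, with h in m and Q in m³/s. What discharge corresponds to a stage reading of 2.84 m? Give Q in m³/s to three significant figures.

Q = 15.3 × (2.84 − 0.07)^1.93 = 15.3 × 2.77^1.93 = 109.3 m³/s

109 m³/s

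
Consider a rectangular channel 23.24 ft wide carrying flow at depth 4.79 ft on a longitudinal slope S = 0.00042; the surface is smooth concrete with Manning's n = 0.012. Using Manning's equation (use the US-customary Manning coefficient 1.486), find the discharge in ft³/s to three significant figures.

638 ft³/s

A = b·y = 23.24 × 4.79 = 111.3 ft²
P = b + 2y = 23.24 + 2×4.79 = 32.82 ft
R = A/P = 111.3/32.82 = 3.392 ft
Q = (1.486/n)·A·R^(2/3)·S^(1/2) = (1.486/0.012) × 111.3 × 3.392^(2/3) × 0.00042^(1/2) = 637.8 ft³/s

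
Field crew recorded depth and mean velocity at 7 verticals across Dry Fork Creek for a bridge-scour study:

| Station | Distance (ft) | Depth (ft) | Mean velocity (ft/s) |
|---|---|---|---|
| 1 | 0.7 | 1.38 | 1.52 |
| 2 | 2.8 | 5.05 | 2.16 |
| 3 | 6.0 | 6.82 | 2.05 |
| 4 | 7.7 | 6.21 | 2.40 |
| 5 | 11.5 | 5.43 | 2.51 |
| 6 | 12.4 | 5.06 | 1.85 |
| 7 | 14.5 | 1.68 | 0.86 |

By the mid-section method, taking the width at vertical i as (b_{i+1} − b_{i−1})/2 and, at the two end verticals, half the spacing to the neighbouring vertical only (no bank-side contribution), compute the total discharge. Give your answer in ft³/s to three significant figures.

154 ft³/s

w_1 = (2.8 − 0.7)/2 = 1.05 ft; q_1 = 1.52 × 1.38 × 1.05 = 2.202 ft³/s
w_2 = (6.0 − 0.7)/2 = 2.65 ft; q_2 = 2.16 × 5.05 × 2.65 = 28.91 ft³/s
w_3 = (7.7 − 2.8)/2 = 2.45 ft; q_3 = 2.05 × 6.82 × 2.45 = 34.25 ft³/s
w_4 = (11.5 − 6.0)/2 = 2.75 ft; q_4 = 2.40 × 6.21 × 2.75 = 40.99 ft³/s
w_5 = (12.4 − 7.7)/2 = 2.35 ft; q_5 = 2.51 × 5.43 × 2.35 = 32.03 ft³/s
w_6 = (14.5 − 11.5)/2 = 1.5 ft; q_6 = 1.85 × 5.06 × 1.5 = 14.04 ft³/s
w_7 = (14.5 − 12.4)/2 = 1.05 ft; q_7 = 0.86 × 1.68 × 1.05 = 1.517 ft³/s
Q = Σ qᵢ = 153.9 ft³/s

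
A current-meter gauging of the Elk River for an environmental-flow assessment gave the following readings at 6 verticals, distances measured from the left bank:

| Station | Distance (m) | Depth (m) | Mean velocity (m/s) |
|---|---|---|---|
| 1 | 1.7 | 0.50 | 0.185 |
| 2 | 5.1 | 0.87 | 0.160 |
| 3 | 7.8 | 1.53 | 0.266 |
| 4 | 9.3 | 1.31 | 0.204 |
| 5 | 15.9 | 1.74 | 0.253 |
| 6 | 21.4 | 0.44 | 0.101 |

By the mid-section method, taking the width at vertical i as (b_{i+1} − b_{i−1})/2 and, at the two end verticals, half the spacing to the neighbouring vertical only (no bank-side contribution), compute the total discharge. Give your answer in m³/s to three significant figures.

5.30 m³/s

w_1 = (5.1 − 1.7)/2 = 1.7 m; q_1 = 0.185 × 0.50 × 1.7 = 0.1573 m³/s
w_2 = (7.8 − 1.7)/2 = 3.05 m; q_2 = 0.160 × 0.87 × 3.05 = 0.4246 m³/s
w_3 = (9.3 − 5.1)/2 = 2.1 m; q_3 = 0.266 × 1.53 × 2.1 = 0.8547 m³/s
w_4 = (15.9 − 7.8)/2 = 4.05 m; q_4 = 0.204 × 1.31 × 4.05 = 1.082 m³/s
w_5 = (21.4 − 9.3)/2 = 6.05 m; q_5 = 0.253 × 1.74 × 6.05 = 2.663 m³/s
w_6 = (21.4 − 15.9)/2 = 2.75 m; q_6 = 0.101 × 0.44 × 2.75 = 0.1222 m³/s
Q = Σ qᵢ = 5.304 m³/s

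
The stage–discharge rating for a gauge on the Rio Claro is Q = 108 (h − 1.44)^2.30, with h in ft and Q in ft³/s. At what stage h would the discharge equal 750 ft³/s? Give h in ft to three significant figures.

h − h₀ = (Q/C)^(1/b) = (750/108)^(1/2.30) = 2.322 ft
h = 1.44 + 2.322 = 3.762 ft

3.76 ft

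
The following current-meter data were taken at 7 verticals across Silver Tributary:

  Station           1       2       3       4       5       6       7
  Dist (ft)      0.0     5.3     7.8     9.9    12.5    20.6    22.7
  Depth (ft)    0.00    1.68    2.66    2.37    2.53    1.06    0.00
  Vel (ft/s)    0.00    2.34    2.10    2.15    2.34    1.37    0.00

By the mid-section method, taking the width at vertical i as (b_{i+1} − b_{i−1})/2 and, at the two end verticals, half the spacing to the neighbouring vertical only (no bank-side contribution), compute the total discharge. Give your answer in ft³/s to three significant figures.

w_2 = (7.8 − 0.0)/2 = 3.9 ft; q_2 = 2.34 × 1.68 × 3.9 = 15.33 ft³/s
w_3 = (9.9 − 5.3)/2 = 2.3 ft; q_3 = 2.10 × 2.66 × 2.3 = 12.85 ft³/s
w_4 = (12.5 − 7.8)/2 = 2.35 ft; q_4 = 2.15 × 2.37 × 2.35 = 11.97 ft³/s
w_5 = (20.6 − 9.9)/2 = 5.35 ft; q_5 = 2.34 × 2.53 × 5.35 = 31.67 ft³/s
w_6 = (22.7 − 12.5)/2 = 5.1 ft; q_6 = 1.37 × 1.06 × 5.1 = 7.406 ft³/s
Stations 1, 7 contribute zero (depth or velocity is 0).
Q = Σ qᵢ = 79.23 ft³/s

79.2 ft³/s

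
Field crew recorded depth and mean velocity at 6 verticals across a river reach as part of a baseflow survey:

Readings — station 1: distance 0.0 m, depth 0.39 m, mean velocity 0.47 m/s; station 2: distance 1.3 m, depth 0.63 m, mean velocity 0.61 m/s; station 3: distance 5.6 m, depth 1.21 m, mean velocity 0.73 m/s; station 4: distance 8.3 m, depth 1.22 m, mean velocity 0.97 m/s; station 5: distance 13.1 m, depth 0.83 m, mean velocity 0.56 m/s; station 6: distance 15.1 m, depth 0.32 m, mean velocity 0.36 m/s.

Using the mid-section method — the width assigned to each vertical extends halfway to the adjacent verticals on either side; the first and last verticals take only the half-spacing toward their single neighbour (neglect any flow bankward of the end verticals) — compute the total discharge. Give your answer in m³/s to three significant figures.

10.4 m³/s

w_1 = (1.3 − 0.0)/2 = 0.65 m; q_1 = 0.47 × 0.39 × 0.65 = 0.1191 m³/s
w_2 = (5.6 − 0.0)/2 = 2.8 m; q_2 = 0.61 × 0.63 × 2.8 = 1.076 m³/s
w_3 = (8.3 − 1.3)/2 = 3.5 m; q_3 = 0.73 × 1.21 × 3.5 = 3.092 m³/s
w_4 = (13.1 − 5.6)/2 = 3.75 m; q_4 = 0.97 × 1.22 × 3.75 = 4.438 m³/s
w_5 = (15.1 − 8.3)/2 = 3.4 m; q_5 = 0.56 × 0.83 × 3.4 = 1.580 m³/s
w_6 = (15.1 − 13.1)/2 = 1 m; q_6 = 0.36 × 0.32 × 1 = 0.1152 m³/s
Q = Σ qᵢ = 10.42 m³/s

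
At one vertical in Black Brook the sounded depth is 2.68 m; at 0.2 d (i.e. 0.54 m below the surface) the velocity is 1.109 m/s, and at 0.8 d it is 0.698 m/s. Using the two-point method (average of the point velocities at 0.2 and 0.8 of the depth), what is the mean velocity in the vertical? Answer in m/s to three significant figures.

0.904 m/s

v̄ = (1.109 + 0.698) / 2 = 0.9035 m/s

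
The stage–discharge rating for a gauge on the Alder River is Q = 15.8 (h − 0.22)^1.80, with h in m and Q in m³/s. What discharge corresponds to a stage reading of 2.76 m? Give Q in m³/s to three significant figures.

Q = 15.8 × (2.76 − 0.22)^1.80 = 15.8 × 2.54^1.80 = 84.60 m³/s

84.6 m³/s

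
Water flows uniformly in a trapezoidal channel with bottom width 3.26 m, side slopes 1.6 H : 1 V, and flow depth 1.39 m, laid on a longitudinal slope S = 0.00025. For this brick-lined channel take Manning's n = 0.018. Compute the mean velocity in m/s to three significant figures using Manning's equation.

A = (b + z·y)·y = (3.26 + 1.6×1.39)×1.39 = 7.623 m²
P = b + 2y√(1+z²) = 3.26 + 2×1.39×√(1+1.6²) = 8.505 m
R = A/P = 7.623/8.505 = 0.8962 m
Q = (1/n)·A·R^(2/3)·S^(1/2) = (1/0.018) × 7.623 × 0.8962^(2/3) × 0.00025^(1/2) = 6.224 m³/s
V = Q/A = 6.224/7.623 = 0.8165 m/s

0.817 m/s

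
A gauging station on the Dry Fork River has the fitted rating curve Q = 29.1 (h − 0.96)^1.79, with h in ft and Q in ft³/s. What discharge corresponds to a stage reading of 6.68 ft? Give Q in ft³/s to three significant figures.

Q = 29.1 × (6.68 − 0.96)^1.79 = 29.1 × 5.72^1.79 = 660.1 ft³/s

660 ft³/s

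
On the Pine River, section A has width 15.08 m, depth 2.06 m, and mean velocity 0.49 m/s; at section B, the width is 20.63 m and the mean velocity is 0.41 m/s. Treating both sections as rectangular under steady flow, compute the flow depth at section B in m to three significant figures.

Q = A₁V₁ = (15.08×2.06) × 0.49 = 15.22 m³/s
d₂ = Q/(b₂ V₂) = 15.22/(20.63×0.41) = 1.800 m

1.80 m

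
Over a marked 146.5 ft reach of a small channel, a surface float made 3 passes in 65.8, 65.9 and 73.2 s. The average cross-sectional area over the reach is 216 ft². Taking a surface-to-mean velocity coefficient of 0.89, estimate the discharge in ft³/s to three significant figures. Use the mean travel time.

412 ft³/s

t̄ = (65.8 + 65.9 + 73.2) / 3 = 68.3 s
v_surface = L / t̄ = 146.5 / 68.3 = 2.145 ft/s
v_mean = 0.89 × 2.145 = 1.909 ft/s
Q = A × v_mean = 216 × 1.909 = 412.3 ft³/s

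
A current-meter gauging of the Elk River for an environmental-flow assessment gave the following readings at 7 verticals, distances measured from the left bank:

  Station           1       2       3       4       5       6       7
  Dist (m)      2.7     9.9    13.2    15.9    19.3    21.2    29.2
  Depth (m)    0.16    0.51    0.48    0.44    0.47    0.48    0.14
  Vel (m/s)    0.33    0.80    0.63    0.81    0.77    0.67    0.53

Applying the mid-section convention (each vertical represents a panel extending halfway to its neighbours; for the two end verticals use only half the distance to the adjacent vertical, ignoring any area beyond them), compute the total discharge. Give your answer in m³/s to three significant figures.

7.17 m³/s

w_1 = (9.9 − 2.7)/2 = 3.6 m; q_1 = 0.33 × 0.16 × 3.6 = 0.1901 m³/s
w_2 = (13.2 − 2.7)/2 = 5.25 m; q_2 = 0.80 × 0.51 × 5.25 = 2.142 m³/s
w_3 = (15.9 − 9.9)/2 = 3 m; q_3 = 0.63 × 0.48 × 3 = 0.9072 m³/s
w_4 = (19.3 − 13.2)/2 = 3.05 m; q_4 = 0.81 × 0.44 × 3.05 = 1.087 m³/s
w_5 = (21.2 − 15.9)/2 = 2.65 m; q_5 = 0.77 × 0.47 × 2.65 = 0.9590 m³/s
w_6 = (29.2 − 19.3)/2 = 4.95 m; q_6 = 0.67 × 0.48 × 4.95 = 1.592 m³/s
w_7 = (29.2 − 21.2)/2 = 4 m; q_7 = 0.53 × 0.14 × 4 = 0.2968 m³/s
Q = Σ qᵢ = 7.174 m³/s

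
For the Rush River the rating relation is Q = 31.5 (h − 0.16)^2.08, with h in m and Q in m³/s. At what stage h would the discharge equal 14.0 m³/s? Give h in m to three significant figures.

0.837 m

h − h₀ = (Q/C)^(1/b) = (14.0/31.5)^(1/2.08) = 0.6771 m
h = 0.16 + 0.6771 = 0.8371 m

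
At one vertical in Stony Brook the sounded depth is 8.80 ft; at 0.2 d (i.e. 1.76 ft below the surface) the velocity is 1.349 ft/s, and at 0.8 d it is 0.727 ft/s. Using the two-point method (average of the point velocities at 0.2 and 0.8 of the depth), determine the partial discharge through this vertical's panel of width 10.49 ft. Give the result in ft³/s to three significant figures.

95.8 ft³/s

v̄ = (1.349 + 0.727) / 2 = 1.038 ft/s
q = v̄ × d × w = 1.038 × 8.80 × 10.49 = 95.82 ft³/s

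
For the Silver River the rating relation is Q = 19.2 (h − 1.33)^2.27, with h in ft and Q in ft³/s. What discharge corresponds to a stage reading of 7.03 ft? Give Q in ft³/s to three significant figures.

Q = 19.2 × (7.03 − 1.33)^2.27 = 19.2 × 5.7^2.27 = 998.0 ft³/s

998 ft³/s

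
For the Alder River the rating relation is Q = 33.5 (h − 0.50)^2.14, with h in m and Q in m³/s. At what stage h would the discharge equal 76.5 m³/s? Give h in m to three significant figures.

h − h₀ = (Q/C)^(1/b) = (76.5/33.5)^(1/2.14) = 1.471 m
h = 0.50 + 1.471 = 1.971 m

1.97 m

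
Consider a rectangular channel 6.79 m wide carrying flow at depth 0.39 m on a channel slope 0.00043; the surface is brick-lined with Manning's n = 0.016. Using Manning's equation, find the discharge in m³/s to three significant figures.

1.70 m³/s

A = b·y = 6.79 × 0.39 = 2.648 m²
P = b + 2y = 6.79 + 2×0.39 = 7.570 m
R = A/P = 2.648/7.570 = 0.3498 m
Q = (1/n)·A·R^(2/3)·S^(1/2) = (1/0.016) × 2.648 × 0.3498^(2/3) × 0.00043^(1/2) = 1.704 m³/s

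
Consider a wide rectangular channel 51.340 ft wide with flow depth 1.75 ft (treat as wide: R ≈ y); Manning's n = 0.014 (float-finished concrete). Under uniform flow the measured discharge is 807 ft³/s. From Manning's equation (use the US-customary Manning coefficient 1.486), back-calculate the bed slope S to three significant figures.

0.00340

A = b·y = 51.340 × 1.75 = 89.85 ft²
Wide channel: R ≈ y = 1.75 ft
S = (Q·n / (1.486·A·R^(2/3)))² = (807×0.014 / (1.486×89.85×1.452))² = 0.003396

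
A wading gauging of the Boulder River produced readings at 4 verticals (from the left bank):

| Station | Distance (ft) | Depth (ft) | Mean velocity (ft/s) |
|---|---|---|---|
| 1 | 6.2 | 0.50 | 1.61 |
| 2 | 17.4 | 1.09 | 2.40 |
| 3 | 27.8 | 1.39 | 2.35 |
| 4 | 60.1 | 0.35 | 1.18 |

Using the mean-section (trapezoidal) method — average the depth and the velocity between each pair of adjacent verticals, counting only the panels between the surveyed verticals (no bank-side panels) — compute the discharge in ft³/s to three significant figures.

98.1 ft³/s

Panel 1-2: Δb = 11.2 ft, d̄ = (0.50+1.09)/2 = 0.795, v̄ = (1.61+2.40)/2 = 2.005 → q = 11.2×0.795×2.005 = 17.85 ft³/s
Panel 2-3: Δb = 10.4 ft, d̄ = (1.09+1.39)/2 = 1.24, v̄ = (2.40+2.35)/2 = 2.375 → q = 10.4×1.24×2.375 = 30.63 ft³/s
Panel 3-4: Δb = 32.3 ft, d̄ = (1.39+0.35)/2 = 0.87, v̄ = (2.35+1.18)/2 = 1.765 → q = 32.3×0.87×1.765 = 49.60 ft³/s
Q = Σ q = 98.08 ft³/s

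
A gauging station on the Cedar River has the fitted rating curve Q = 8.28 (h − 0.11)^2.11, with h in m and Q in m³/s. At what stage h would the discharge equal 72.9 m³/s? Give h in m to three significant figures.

h − h₀ = (Q/C)^(1/b) = (72.9/8.28)^(1/2.11) = 2.804 m
h = 0.11 + 2.804 = 2.914 m

2.91 m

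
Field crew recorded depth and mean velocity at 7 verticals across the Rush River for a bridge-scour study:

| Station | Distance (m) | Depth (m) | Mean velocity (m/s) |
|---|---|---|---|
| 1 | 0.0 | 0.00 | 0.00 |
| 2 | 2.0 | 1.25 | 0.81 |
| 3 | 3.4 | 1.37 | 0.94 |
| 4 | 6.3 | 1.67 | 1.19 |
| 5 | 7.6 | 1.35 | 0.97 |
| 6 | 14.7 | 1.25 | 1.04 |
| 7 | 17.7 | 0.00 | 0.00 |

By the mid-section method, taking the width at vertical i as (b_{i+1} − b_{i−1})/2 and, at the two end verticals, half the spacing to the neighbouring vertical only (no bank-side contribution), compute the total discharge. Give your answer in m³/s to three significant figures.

w_2 = (3.4 − 0.0)/2 = 1.7 m; q_2 = 0.81 × 1.25 × 1.7 = 1.721 m³/s
w_3 = (6.3 − 2.0)/2 = 2.15 m; q_3 = 0.94 × 1.37 × 2.15 = 2.769 m³/s
w_4 = (7.6 − 3.4)/2 = 2.1 m; q_4 = 1.19 × 1.67 × 2.1 = 4.173 m³/s
w_5 = (14.7 − 6.3)/2 = 4.2 m; q_5 = 0.97 × 1.35 × 4.2 = 5.500 m³/s
w_6 = (17.7 − 7.6)/2 = 5.05 m; q_6 = 1.04 × 1.25 × 5.05 = 6.565 m³/s
Stations 1, 7 contribute zero (depth or velocity is 0).
Q = Σ qᵢ = 20.73 m³/s

20.7 m³/s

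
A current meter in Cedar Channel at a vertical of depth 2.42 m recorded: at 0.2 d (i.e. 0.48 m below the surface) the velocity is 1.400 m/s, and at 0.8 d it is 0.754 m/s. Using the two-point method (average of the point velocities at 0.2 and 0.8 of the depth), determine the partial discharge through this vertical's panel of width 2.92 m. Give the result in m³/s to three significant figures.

7.61 m³/s

v̄ = (1.400 + 0.754) / 2 = 1.077 m/s
q = v̄ × d × w = 1.077 × 2.42 × 2.92 = 7.611 m³/s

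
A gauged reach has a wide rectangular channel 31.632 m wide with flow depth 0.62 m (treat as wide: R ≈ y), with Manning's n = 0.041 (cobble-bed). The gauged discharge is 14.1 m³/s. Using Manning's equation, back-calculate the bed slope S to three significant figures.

A = b·y = 31.632 × 0.62 = 19.61 m²
Wide channel: R ≈ y = 0.62 m
S = (Q·n / (1·A·R^(2/3)))² = (14.1×0.041 / (1×19.61×0.7271))² = 0.001644

0.00164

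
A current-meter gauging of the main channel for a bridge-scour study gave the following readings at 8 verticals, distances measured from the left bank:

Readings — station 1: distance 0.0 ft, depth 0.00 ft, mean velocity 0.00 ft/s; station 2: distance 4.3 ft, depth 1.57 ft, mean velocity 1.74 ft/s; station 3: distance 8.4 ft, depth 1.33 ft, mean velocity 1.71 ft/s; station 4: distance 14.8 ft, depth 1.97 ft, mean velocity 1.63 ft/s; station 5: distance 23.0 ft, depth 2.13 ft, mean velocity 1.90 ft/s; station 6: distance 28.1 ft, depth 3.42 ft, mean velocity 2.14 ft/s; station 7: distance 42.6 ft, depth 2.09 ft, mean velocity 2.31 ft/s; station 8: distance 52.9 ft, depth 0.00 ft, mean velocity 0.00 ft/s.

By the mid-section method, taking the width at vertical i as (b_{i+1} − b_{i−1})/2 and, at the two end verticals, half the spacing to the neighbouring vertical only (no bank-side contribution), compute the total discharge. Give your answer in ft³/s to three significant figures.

w_2 = (8.4 − 0.0)/2 = 4.2 ft; q_2 = 1.74 × 1.57 × 4.2 = 11.47 ft³/s
w_3 = (14.8 − 4.3)/2 = 5.25 ft; q_3 = 1.71 × 1.33 × 5.25 = 11.94 ft³/s
w_4 = (23.0 − 8.4)/2 = 7.3 ft; q_4 = 1.63 × 1.97 × 7.3 = 23.44 ft³/s
w_5 = (28.1 − 14.8)/2 = 6.65 ft; q_5 = 1.90 × 2.13 × 6.65 = 26.91 ft³/s
w_6 = (42.6 − 23.0)/2 = 9.8 ft; q_6 = 2.14 × 3.42 × 9.8 = 71.72 ft³/s
w_7 = (52.9 − 28.1)/2 = 12.4 ft; q_7 = 2.31 × 2.09 × 12.4 = 59.87 ft³/s
Stations 1, 8 contribute zero (depth or velocity is 0).
Q = Σ qᵢ = 205.4 ft³/s

205 ft³/s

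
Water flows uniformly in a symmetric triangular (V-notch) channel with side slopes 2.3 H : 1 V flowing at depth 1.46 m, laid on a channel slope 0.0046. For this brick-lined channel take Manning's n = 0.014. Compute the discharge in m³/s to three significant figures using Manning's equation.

18.2 m³/s

A = z·y² = 2.3×1.46² = 4.903 m²
P = 2y√(1+z²) = 2×1.46×√(1+2.3²) = 7.323 m
R = A/P = 4.903/7.323 = 0.6695 m
Q = (1/n)·A·R^(2/3)·S^(1/2) = (1/0.014) × 4.903 × 0.6695^(2/3) × 0.0046^(1/2) = 18.18 m³/s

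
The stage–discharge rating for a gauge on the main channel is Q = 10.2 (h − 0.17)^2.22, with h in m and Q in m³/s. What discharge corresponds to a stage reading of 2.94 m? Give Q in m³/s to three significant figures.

Q = 10.2 × (2.94 − 0.17)^2.22 = 10.2 × 2.77^2.22 = 97.93 m³/s

97.9 m³/s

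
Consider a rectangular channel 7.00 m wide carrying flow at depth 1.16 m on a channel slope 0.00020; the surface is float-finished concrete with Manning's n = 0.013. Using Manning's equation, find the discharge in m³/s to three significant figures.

8.06 m³/s

A = b·y = 7.00 × 1.16 = 8.120 m²
P = b + 2y = 7.00 + 2×1.16 = 9.320 m
R = A/P = 8.120/9.320 = 0.8712 m
Q = (1/n)·A·R^(2/3)·S^(1/2) = (1/0.013) × 8.120 × 0.8712^(2/3) × 0.00020^(1/2) = 8.058 m³/s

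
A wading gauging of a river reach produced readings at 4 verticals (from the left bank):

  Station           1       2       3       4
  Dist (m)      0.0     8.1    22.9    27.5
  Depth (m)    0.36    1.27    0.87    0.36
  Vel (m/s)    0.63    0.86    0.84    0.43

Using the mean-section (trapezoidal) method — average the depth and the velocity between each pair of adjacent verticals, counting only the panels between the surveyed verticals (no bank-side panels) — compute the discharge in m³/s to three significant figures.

Panel 1-2: Δb = 8.1 m, d̄ = (0.36+1.27)/2 = 0.815, v̄ = (0.63+0.86)/2 = 0.745 → q = 8.1×0.815×0.745 = 4.918 m³/s
Panel 2-3: Δb = 14.8 m, d̄ = (1.27+0.87)/2 = 1.07, v̄ = (0.86+0.84)/2 = 0.85 → q = 14.8×1.07×0.85 = 13.46 m³/s
Panel 3-4: Δb = 4.6 m, d̄ = (0.87+0.36)/2 = 0.615, v̄ = (0.84+0.43)/2 = 0.635 → q = 4.6×0.615×0.635 = 1.796 m³/s
Q = Σ q = 20.18 m³/s

20.2 m³/s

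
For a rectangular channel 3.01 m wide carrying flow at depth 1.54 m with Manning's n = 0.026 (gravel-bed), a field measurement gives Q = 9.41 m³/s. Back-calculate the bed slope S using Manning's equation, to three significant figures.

A = b·y = 3.01 × 1.54 = 4.635 m²
P = b + 2y = 3.01 + 2×1.54 = 6.090 m
R = A/P = 4.635/6.090 = 0.7611 m
S = (Q·n / (1·A·R^(2/3)))² = (9.41×0.026 / (1×4.635×0.8336))² = 0.004009

0.00401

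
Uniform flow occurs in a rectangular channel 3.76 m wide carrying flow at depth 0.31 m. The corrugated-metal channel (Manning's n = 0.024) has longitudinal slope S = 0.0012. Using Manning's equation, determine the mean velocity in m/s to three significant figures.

A = b·y = 3.76 × 0.31 = 1.166 m²
P = b + 2y = 3.76 + 2×0.31 = 4.380 m
R = A/P = 1.166/4.380 = 0.2661 m
Q = (1/n)·A·R^(2/3)·S^(1/2) = (1/0.024) × 1.166 × 0.2661^(2/3) × 0.0012^(1/2) = 0.6961 m³/s
V = Q/A = 0.6961/1.166 = 0.5972 m/s

0.597 m/s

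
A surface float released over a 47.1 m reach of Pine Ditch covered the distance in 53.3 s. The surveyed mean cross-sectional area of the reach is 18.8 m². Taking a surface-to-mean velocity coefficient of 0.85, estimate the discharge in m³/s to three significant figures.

v_surface = L / t̄ = 47.1 / 53.3 = 0.8837 m/s
v_mean = 0.85 × 0.8837 = 0.7511 m/s
Q = A × v_mean = 18.8 × 0.7511 = 14.12 m³/s

14.1 m³/s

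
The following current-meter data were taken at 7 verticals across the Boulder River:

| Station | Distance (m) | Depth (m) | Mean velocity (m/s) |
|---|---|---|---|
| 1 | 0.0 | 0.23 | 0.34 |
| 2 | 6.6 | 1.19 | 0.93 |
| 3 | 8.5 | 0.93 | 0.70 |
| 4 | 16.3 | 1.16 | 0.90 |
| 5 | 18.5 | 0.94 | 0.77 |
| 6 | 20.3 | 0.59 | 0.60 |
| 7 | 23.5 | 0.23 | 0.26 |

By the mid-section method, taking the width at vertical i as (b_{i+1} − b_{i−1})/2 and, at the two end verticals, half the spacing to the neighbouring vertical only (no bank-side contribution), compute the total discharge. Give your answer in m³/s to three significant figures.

w_1 = (6.6 − 0.0)/2 = 3.3 m; q_1 = 0.34 × 0.23 × 3.3 = 0.2581 m³/s
w_2 = (8.5 − 0.0)/2 = 4.25 m; q_2 = 0.93 × 1.19 × 4.25 = 4.703 m³/s
w_3 = (16.3 − 6.6)/2 = 4.85 m; q_3 = 0.70 × 0.93 × 4.85 = 3.157 m³/s
w_4 = (18.5 − 8.5)/2 = 5 m; q_4 = 0.90 × 1.16 × 5 = 5.220 m³/s
w_5 = (20.3 − 16.3)/2 = 2 m; q_5 = 0.77 × 0.94 × 2 = 1.448 m³/s
w_6 = (23.5 − 18.5)/2 = 2.5 m; q_6 = 0.60 × 0.59 × 2.5 = 0.8850 m³/s
w_7 = (23.5 − 20.3)/2 = 1.6 m; q_7 = 0.26 × 0.23 × 1.6 = 0.09568 m³/s
Q = Σ qᵢ = 15.77 m³/s

15.8 m³/s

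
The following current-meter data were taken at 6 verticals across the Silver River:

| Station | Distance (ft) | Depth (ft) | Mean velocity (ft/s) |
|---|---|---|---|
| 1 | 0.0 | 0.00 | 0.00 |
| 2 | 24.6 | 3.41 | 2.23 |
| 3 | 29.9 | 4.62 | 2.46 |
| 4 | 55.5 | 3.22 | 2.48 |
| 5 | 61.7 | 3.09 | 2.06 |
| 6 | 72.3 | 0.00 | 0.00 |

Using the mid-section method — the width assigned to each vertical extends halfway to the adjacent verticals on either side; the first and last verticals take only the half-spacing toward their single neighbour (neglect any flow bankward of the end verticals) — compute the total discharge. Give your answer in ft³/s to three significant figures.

470 ft³/s

w_2 = (29.9 − 0.0)/2 = 14.95 ft; q_2 = 2.23 × 3.41 × 14.95 = 113.7 ft³/s
w_3 = (55.5 − 24.6)/2 = 15.45 ft; q_3 = 2.46 × 4.62 × 15.45 = 175.6 ft³/s
w_4 = (61.7 − 29.9)/2 = 15.9 ft; q_4 = 2.48 × 3.22 × 15.9 = 127.0 ft³/s
w_5 = (72.3 − 55.5)/2 = 8.4 ft; q_5 = 2.06 × 3.09 × 8.4 = 53.47 ft³/s
Stations 1, 6 contribute zero (depth or velocity is 0).
Q = Σ qᵢ = 469.7 ft³/s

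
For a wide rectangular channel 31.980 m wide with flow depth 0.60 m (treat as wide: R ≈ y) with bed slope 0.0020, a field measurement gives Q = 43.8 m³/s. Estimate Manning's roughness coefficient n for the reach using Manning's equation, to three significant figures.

A = b·y = 31.980 × 0.60 = 19.19 m²
Wide channel: R ≈ y = 0.60 m
n = (1/Q)·A·R^(2/3)·S^(1/2) = (1/43.8) × 19.19 × 0.7114 × 0.04472 = 0.01394

0.0139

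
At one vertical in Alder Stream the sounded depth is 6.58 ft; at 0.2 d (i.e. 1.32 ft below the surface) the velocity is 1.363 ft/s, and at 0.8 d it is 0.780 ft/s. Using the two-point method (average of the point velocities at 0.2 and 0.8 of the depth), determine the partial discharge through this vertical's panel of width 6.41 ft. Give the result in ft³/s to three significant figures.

45.2 ft³/s

v̄ = (1.363 + 0.780) / 2 = 1.072 ft/s
q = v̄ × d × w = 1.072 × 6.58 × 6.41 = 45.19 ft³/s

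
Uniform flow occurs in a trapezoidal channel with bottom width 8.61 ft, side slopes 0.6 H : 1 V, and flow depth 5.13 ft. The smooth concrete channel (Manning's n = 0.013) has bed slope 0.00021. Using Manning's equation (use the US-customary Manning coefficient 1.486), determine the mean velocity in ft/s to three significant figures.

A = (b + z·y)·y = (8.61 + 0.6×5.13)×5.13 = 59.96 ft²
P = b + 2y√(1+z²) = 8.61 + 2×5.13×√(1+0.6²) = 20.58 ft
R = A/P = 59.96/20.58 = 2.914 ft
Q = (1.486/n)·A·R^(2/3)·S^(1/2) = (1.486/0.013) × 59.96 × 2.914^(2/3) × 0.00021^(1/2) = 202.6 ft³/s
V = Q/A = 202.6/59.96 = 3.380 ft/s

3.38 ft/s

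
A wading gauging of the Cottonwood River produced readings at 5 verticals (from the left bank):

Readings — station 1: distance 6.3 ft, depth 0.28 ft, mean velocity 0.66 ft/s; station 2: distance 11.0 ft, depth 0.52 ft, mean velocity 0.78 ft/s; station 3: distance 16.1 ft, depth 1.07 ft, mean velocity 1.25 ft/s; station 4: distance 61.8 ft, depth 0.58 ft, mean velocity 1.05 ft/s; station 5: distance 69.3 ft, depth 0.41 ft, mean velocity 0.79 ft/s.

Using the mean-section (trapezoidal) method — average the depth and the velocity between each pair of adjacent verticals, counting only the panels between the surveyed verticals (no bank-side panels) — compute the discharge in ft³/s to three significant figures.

Panel 1-2: Δb = 4.7 ft, d̄ = (0.28+0.52)/2 = 0.4, v̄ = (0.66+0.78)/2 = 0.72 → q = 4.7×0.4×0.72 = 1.354 ft³/s
Panel 2-3: Δb = 5.1 ft, d̄ = (0.52+1.07)/2 = 0.795, v̄ = (0.78+1.25)/2 = 1.015 → q = 5.1×0.795×1.015 = 4.115 ft³/s
Panel 3-4: Δb = 45.7 ft, d̄ = (1.07+0.58)/2 = 0.825, v̄ = (1.25+1.05)/2 = 1.15 → q = 45.7×0.825×1.15 = 43.36 ft³/s
Panel 4-5: Δb = 7.5 ft, d̄ = (0.58+0.41)/2 = 0.495, v̄ = (1.05+0.79)/2 = 0.92 → q = 7.5×0.495×0.92 = 3.416 ft³/s
Q = Σ q = 52.24 ft³/s

52.2 ft³/s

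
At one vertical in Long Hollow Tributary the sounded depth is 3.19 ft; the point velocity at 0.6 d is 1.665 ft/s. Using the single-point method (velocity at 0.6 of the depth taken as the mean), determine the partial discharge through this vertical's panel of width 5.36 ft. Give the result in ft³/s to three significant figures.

v̄ = v₀.₆ = 1.665 ft/s
q = v̄ × d × w = 1.665 × 3.19 × 5.36 = 28.47 ft³/s

28.5 ft³/s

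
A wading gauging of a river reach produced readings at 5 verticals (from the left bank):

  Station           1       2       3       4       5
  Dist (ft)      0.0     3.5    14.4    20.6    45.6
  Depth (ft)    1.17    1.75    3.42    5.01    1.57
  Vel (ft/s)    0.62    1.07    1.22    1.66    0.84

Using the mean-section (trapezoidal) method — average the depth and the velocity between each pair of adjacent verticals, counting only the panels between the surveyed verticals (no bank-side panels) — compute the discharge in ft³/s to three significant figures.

177 ft³/s

Panel 1-2: Δb = 3.5 ft, d̄ = (1.17+1.75)/2 = 1.46, v̄ = (0.62+1.07)/2 = 0.845 → q = 3.5×1.46×0.845 = 4.318 ft³/s
Panel 2-3: Δb = 10.9 ft, d̄ = (1.75+3.42)/2 = 2.585, v̄ = (1.07+1.22)/2 = 1.145 → q = 10.9×2.585×1.145 = 32.26 ft³/s
Panel 3-4: Δb = 6.2 ft, d̄ = (3.42+5.01)/2 = 4.215, v̄ = (1.22+1.66)/2 = 1.44 → q = 6.2×4.215×1.44 = 37.63 ft³/s
Panel 4-5: Δb = 25 ft, d̄ = (5.01+1.57)/2 = 3.29, v̄ = (1.66+0.84)/2 = 1.25 → q = 25×3.29×1.25 = 102.8 ft³/s
Q = Σ q = 177.0 ft³/s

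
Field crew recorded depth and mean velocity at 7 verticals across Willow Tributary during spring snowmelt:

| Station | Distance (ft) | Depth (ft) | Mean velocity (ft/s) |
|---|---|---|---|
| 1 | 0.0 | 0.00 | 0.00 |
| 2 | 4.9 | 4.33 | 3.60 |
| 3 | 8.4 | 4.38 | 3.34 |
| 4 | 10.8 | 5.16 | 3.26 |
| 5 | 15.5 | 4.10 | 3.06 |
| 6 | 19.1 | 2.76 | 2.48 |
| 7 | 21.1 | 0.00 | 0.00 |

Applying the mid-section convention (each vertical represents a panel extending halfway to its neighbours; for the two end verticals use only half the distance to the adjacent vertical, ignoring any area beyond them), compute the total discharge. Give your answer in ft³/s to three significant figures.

240 ft³/s

w_2 = (8.4 − 0.0)/2 = 4.2 ft; q_2 = 3.60 × 4.33 × 4.2 = 65.47 ft³/s
w_3 = (10.8 − 4.9)/2 = 2.95 ft; q_3 = 3.34 × 4.38 × 2.95 = 43.16 ft³/s
w_4 = (15.5 − 8.4)/2 = 3.55 ft; q_4 = 3.26 × 5.16 × 3.55 = 59.72 ft³/s
w_5 = (19.1 − 10.8)/2 = 4.15 ft; q_5 = 3.06 × 4.10 × 4.15 = 52.07 ft³/s
w_6 = (21.1 − 15.5)/2 = 2.8 ft; q_6 = 2.48 × 2.76 × 2.8 = 19.17 ft³/s
Stations 1, 7 contribute zero (depth or velocity is 0).
Q = Σ qᵢ = 239.6 ft³/s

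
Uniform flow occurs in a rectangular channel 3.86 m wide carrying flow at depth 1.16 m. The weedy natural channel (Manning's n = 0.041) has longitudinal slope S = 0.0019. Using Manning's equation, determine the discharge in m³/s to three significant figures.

3.84 m³/s

A = b·y = 3.86 × 1.16 = 4.478 m²
P = b + 2y = 3.86 + 2×1.16 = 6.180 m
R = A/P = 4.478/6.180 = 0.7245 m
Q = (1/n)·A·R^(2/3)·S^(1/2) = (1/0.041) × 4.478 × 0.7245^(2/3) × 0.0019^(1/2) = 3.840 m³/s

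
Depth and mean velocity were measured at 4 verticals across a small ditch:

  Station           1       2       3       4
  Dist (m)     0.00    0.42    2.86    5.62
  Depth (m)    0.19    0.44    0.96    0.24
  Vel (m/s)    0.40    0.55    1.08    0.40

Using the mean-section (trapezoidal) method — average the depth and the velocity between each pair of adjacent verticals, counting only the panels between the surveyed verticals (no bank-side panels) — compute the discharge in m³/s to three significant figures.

2.68 m³/s

Panel 1-2: Δb = 0.42 m, d̄ = (0.19+0.44)/2 = 0.315, v̄ = (0.40+0.55)/2 = 0.475 → q = 0.42×0.315×0.475 = 0.06284 m³/s
Panel 2-3: Δb = 2.44 m, d̄ = (0.44+0.96)/2 = 0.7, v̄ = (0.55+1.08)/2 = 0.815 → q = 2.44×0.7×0.815 = 1.392 m³/s
Panel 3-4: Δb = 2.76 m, d̄ = (0.96+0.24)/2 = 0.6, v̄ = (1.08+0.40)/2 = 0.74 → q = 2.76×0.6×0.74 = 1.225 m³/s
Q = Σ q = 2.680 m³/s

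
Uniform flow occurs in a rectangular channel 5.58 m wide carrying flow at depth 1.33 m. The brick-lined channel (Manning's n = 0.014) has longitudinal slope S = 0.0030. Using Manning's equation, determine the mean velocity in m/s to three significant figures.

3.65 m/s

A = b·y = 5.58 × 1.33 = 7.421 m²
P = b + 2y = 5.58 + 2×1.33 = 8.240 m
R = A/P = 7.421/8.240 = 0.9007 m
Q = (1/n)·A·R^(2/3)·S^(1/2) = (1/0.014) × 7.421 × 0.9007^(2/3) × 0.0030^(1/2) = 27.08 m³/s
V = Q/A = 27.08/7.421 = 3.649 m/s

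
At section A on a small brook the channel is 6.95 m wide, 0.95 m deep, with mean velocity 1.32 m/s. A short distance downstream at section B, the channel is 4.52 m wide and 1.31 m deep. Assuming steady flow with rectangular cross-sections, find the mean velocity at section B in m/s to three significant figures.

1.47 m/s

Q = A₁V₁ = (6.95×0.95) × 1.32 = 8.715 m³/s
A₂ = 4.52 × 1.31 = 5.921 m²
V₂ = Q/A₂ = 8.715/5.921 = 1.472 m/s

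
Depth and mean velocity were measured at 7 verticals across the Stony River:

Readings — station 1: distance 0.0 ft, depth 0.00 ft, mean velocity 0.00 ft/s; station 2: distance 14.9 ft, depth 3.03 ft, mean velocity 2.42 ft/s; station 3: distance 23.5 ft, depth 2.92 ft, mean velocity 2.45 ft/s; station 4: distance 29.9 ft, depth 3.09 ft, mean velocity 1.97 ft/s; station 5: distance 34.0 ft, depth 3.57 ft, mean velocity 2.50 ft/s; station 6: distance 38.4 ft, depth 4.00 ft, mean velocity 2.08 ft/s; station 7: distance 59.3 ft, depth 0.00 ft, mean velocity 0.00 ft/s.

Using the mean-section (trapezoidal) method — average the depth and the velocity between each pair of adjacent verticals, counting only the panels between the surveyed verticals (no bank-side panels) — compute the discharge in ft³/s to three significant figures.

Panel 1-2: Δb = 14.9 ft, d̄ = (0.00+3.03)/2 = 1.515, v̄ = (0.00+2.42)/2 = 1.21 → q = 14.9×1.515×1.21 = 27.31 ft³/s
Panel 2-3: Δb = 8.6 ft, d̄ = (3.03+2.92)/2 = 2.975, v̄ = (2.42+2.45)/2 = 2.435 → q = 8.6×2.975×2.435 = 62.30 ft³/s
Panel 3-4: Δb = 6.4 ft, d̄ = (2.92+3.09)/2 = 3.005, v̄ = (2.45+1.97)/2 = 2.21 → q = 6.4×3.005×2.21 = 42.50 ft³/s
Panel 4-5: Δb = 4.1 ft, d̄ = (3.09+3.57)/2 = 3.33, v̄ = (1.97+2.50)/2 = 2.235 → q = 4.1×3.33×2.235 = 30.51 ft³/s
Panel 5-6: Δb = 4.4 ft, d̄ = (3.57+4.00)/2 = 3.785, v̄ = (2.50+2.08)/2 = 2.29 → q = 4.4×3.785×2.29 = 38.14 ft³/s
Panel 6-7: Δb = 20.9 ft, d̄ = (4.00+0.00)/2 = 2, v̄ = (2.08+0.00)/2 = 1.04 → q = 20.9×2×1.04 = 43.47 ft³/s
Q = Σ q = 244.2 ft³/s

244 ft³/s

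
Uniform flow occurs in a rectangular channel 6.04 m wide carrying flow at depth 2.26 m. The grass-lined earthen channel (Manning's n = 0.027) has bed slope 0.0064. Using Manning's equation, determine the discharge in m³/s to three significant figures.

A = b·y = 6.04 × 2.26 = 13.65 m²
P = b + 2y = 6.04 + 2×2.26 = 10.56 m
R = A/P = 13.65/10.56 = 1.293 m
Q = (1/n)·A·R^(2/3)·S^(1/2) = (1/0.027) × 13.65 × 1.293^(2/3) × 0.0064^(1/2) = 47.99 m³/s

48.0 m³/s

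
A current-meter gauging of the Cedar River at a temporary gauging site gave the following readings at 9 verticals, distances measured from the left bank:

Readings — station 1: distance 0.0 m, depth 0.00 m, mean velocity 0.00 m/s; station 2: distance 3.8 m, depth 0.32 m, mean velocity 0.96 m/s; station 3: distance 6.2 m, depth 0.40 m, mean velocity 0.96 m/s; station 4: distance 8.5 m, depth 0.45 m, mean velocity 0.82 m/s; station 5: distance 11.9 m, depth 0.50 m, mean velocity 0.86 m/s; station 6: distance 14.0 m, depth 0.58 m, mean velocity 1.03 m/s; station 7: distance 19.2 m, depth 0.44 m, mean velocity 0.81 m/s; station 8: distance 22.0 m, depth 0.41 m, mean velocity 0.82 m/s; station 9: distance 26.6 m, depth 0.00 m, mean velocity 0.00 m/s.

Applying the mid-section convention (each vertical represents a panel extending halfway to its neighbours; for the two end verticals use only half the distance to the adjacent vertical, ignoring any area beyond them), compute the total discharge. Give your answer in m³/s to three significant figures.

w_2 = (6.2 − 0.0)/2 = 3.1 m; q_2 = 0.96 × 0.32 × 3.1 = 0.9523 m³/s
w_3 = (8.5 − 3.8)/2 = 2.35 m; q_3 = 0.96 × 0.40 × 2.35 = 0.9024 m³/s
w_4 = (11.9 − 6.2)/2 = 2.85 m; q_4 = 0.82 × 0.45 × 2.85 = 1.052 m³/s
w_5 = (14.0 − 8.5)/2 = 2.75 m; q_5 = 0.86 × 0.50 × 2.75 = 1.183 m³/s
w_6 = (19.2 − 11.9)/2 = 3.65 m; q_6 = 1.03 × 0.58 × 3.65 = 2.181 m³/s
w_7 = (22.0 − 14.0)/2 = 4 m; q_7 = 0.81 × 0.44 × 4 = 1.426 m³/s
w_8 = (26.6 − 19.2)/2 = 3.7 m; q_8 = 0.82 × 0.41 × 3.7 = 1.244 m³/s
Stations 1, 9 contribute zero (depth or velocity is 0).
Q = Σ qᵢ = 8.939 m³/s

8.94 m³/s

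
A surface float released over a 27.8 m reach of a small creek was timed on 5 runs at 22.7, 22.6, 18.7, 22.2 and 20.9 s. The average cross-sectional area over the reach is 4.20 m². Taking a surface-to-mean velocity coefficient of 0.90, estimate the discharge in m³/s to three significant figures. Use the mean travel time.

t̄ = (22.7 + 22.6 + 18.7 + 22.2 + 20.9) / 5 = 21.42 s
v_surface = L / t̄ = 27.8 / 21.42 = 1.298 m/s
v_mean = 0.90 × 1.298 = 1.168 m/s
Q = A × v_mean = 4.20 × 1.168 = 4.906 m³/s

4.91 m³/s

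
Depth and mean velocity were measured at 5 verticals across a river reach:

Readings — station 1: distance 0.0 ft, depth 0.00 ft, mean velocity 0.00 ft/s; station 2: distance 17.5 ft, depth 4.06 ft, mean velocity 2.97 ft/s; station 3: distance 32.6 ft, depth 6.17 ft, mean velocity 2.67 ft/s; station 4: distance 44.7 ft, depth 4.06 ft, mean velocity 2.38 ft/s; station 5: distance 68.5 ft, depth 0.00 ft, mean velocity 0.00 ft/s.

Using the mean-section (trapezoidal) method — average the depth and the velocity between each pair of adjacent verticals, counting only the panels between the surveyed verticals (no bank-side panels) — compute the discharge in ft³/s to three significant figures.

484 ft³/s

Panel 1-2: Δb = 17.5 ft, d̄ = (0.00+4.06)/2 = 2.03, v̄ = (0.00+2.97)/2 = 1.485 → q = 17.5×2.03×1.485 = 52.75 ft³/s
Panel 2-3: Δb = 15.1 ft, d̄ = (4.06+6.17)/2 = 5.115, v̄ = (2.97+2.67)/2 = 2.82 → q = 15.1×5.115×2.82 = 217.8 ft³/s
Panel 3-4: Δb = 12.1 ft, d̄ = (6.17+4.06)/2 = 5.115, v̄ = (2.67+2.38)/2 = 2.525 → q = 12.1×5.115×2.525 = 156.3 ft³/s
Panel 4-5: Δb = 23.8 ft, d̄ = (4.06+0.00)/2 = 2.03, v̄ = (2.38+0.00)/2 = 1.19 → q = 23.8×2.03×1.19 = 57.49 ft³/s
Q = Σ q = 484.3 ft³/s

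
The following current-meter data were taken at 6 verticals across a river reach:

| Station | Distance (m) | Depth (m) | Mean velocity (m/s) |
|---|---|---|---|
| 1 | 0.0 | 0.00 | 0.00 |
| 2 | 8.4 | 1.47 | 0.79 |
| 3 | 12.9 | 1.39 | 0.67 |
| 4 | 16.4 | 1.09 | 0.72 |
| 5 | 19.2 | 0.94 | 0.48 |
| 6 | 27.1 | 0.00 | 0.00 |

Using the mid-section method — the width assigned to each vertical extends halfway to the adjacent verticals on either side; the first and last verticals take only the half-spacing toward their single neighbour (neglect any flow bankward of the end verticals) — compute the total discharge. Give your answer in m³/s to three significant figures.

w_2 = (12.9 − 0.0)/2 = 6.45 m; q_2 = 0.79 × 1.47 × 6.45 = 7.490 m³/s
w_3 = (16.4 − 8.4)/2 = 4 m; q_3 = 0.67 × 1.39 × 4 = 3.725 m³/s
w_4 = (19.2 − 12.9)/2 = 3.15 m; q_4 = 0.72 × 1.09 × 3.15 = 2.472 m³/s
w_5 = (27.1 − 16.4)/2 = 5.35 m; q_5 = 0.48 × 0.94 × 5.35 = 2.414 m³/s
Stations 1, 6 contribute zero (depth or velocity is 0).
Q = Σ qᵢ = 16.10 m³/s

16.1 m³/s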